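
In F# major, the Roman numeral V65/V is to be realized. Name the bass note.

The applied chord V65/V is rooted on G#: G#-B#-D#-F#.
The figure 65 means first inversion — the third is in the bass.

B#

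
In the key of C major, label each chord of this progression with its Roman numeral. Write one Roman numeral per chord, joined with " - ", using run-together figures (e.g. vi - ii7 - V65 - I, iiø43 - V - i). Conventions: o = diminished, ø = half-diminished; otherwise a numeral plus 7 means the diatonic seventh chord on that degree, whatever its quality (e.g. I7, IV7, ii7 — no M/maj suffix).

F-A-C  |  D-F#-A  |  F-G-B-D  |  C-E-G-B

F-A-C: major triad on F = scale degree 4 → IV.
D-F#-A: chromatic; D is V of V, so V/V.
F-G-B-D: dominant seventh chord on G = scale degree 5 → V42.
C-E-G-B has root C, degree 1 in C major, so I7.

IV - V/V - V42 - I7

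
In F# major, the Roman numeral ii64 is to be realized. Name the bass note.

D#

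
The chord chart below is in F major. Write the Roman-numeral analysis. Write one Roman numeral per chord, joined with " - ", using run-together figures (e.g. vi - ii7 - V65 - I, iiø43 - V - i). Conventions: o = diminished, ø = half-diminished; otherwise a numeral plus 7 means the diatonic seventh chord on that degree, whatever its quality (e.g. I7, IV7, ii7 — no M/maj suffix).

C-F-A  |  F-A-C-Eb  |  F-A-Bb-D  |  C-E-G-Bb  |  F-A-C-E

I64 - V7/IV - IV43 - V7 - I7

C-F-A: major triad on F = scale degree 1 → I64.
F-A-C-Eb: a dominant seventh chord on F, the applied dominant of IV → V7/IV.
F-A-Bb-D has root Bb, degree 4 in F major, so IV43.
C-E-G-Bb: dominant seventh chord on C = scale degree 5 → V7.
F-A-C-E has root F, degree 1 in F major, so I7.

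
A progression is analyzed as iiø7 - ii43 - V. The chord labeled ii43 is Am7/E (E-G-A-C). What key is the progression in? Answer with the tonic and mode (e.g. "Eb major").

ii43 is given as E-G-A-C — a minor seventh chord with root A.
Counting down one scale step from A places the tonic on G; a minor seventh chord on degree 2 is diatonic only in major.

G major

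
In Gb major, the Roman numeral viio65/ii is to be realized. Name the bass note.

The applied chord viio65/ii is rooted on G: G-Bb-Db-Fb.
The figure 65 means first inversion — the third is in the bass.

Bb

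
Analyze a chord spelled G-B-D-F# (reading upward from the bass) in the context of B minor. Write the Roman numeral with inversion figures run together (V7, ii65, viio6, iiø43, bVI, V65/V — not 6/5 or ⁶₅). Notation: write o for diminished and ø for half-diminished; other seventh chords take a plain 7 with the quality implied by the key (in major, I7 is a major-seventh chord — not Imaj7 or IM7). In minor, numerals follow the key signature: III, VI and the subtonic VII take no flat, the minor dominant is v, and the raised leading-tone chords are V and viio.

VI7

The pitches G-B-D-F# form a major seventh chord rooted on G.
In B minor, G is the submediant; the diatonic major seventh chord there is VI7.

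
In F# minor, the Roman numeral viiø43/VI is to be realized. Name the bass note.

G

The applied chord viiø43/VI is rooted on C#: C#-E-G-B.
The figure 43 means second inversion — the fifth is in the bass.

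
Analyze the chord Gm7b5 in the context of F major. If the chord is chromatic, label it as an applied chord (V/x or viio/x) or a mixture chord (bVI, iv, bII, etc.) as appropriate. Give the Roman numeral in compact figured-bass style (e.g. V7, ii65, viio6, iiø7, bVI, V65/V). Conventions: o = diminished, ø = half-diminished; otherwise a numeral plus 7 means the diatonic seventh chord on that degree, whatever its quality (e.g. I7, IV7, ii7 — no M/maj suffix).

The pitches G-Bb-Db-F form a half-diminished seventh chord rooted on G.
G is the second degree of F major. This is the half-diminished supertonic seventh, borrowed from the parallel minor.

iiø7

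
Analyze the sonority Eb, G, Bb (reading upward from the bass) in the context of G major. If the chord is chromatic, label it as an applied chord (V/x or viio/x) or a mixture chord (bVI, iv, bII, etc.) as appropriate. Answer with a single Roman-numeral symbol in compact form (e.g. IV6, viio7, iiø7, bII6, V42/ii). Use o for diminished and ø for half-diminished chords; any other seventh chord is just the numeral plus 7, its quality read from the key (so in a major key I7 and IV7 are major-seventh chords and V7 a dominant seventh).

bVI

The pitches Eb-G-Bb form a major triad rooted on Eb.
Eb is the lowered sixth degree of G major (diatonic 6 would be E). This is a major triad on the lowered sixth degree, borrowed from the parallel minor.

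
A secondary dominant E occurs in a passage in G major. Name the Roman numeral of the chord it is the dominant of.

ii

The chord is a major triad on E.
A dominant resolves down a perfect fifth: E → A. In G major, A is scale degree 2, i.e. ii.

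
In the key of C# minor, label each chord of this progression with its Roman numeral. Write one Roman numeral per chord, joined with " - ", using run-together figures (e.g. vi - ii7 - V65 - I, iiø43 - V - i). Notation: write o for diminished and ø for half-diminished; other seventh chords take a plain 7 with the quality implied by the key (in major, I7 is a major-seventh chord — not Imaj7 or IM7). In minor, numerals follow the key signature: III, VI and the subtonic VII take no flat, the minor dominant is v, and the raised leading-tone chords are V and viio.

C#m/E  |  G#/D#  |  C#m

i6 - V64 - i

C#m/E: minor triad on C# = scale degree 1 → i6.
G#/D# has root G#, degree 5 in C# minor, so V64.
C#m: root C# is the tonic; minor triad there is i.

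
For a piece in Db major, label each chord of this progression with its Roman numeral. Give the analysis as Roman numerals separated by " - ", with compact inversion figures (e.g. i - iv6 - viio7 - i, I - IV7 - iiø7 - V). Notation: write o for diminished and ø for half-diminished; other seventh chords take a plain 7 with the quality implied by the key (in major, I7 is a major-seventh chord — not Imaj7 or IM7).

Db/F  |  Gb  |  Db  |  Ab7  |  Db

I6 - IV - I - V7 - I

Db/F: major triad on Db = scale degree 1 → I6.
Gb: root Gb is the subdominant; major triad there is IV.
Db: major triad on Db = scale degree 1 → I.
Ab7: dominant seventh chord on Ab = scale degree 5 → V7.
Db has root Db, degree 1 in Db major, so I.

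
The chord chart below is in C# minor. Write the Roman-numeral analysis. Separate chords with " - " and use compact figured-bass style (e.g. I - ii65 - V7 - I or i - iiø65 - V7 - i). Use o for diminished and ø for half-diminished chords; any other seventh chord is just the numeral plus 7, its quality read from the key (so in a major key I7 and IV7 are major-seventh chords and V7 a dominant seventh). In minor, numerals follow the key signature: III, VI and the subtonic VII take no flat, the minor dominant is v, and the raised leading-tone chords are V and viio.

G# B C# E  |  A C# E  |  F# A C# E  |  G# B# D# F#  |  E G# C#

i43 - VI - iv7 - V7 - i6

G#-B-C#-E has root C#, degree 1 in C# minor, so i43.
A-C#-E: major triad on A = scale degree 6 → VI.
F#-A-C#-E: root F# is the subdominant; minor seventh chord there is iv7.
G#-B#-D#-F#: root G# is the dominant; dominant seventh chord there is V7.
E-G#-C# has root C#, degree 1 in C# minor, so i6.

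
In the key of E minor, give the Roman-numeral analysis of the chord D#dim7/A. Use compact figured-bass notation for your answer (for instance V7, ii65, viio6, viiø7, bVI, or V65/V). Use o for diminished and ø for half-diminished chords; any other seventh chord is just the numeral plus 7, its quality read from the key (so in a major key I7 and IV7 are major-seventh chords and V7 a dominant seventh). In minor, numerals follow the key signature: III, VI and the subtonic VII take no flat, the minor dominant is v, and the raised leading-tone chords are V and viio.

Stacked in thirds the chord is D#-F#-A-C: a fully diminished seventh chord on D#.
In E minor, D# is the leading tone; the diatonic fully diminished seventh chord there is viio7.
With A in the bass the chord is in second inversion, so the figured bass is 43.

viio43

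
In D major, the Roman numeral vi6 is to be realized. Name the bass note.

vi in D major has root B; the chord is B-D-F#.
The figure 6 means first inversion — the third is in the bass.

D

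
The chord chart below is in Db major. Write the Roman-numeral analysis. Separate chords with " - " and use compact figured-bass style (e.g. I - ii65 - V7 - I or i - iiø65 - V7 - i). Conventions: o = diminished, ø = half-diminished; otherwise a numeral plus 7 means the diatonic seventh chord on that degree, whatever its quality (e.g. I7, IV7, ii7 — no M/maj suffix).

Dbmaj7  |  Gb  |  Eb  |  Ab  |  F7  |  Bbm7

I7 - IV - V/V - V - V7/vi - vi7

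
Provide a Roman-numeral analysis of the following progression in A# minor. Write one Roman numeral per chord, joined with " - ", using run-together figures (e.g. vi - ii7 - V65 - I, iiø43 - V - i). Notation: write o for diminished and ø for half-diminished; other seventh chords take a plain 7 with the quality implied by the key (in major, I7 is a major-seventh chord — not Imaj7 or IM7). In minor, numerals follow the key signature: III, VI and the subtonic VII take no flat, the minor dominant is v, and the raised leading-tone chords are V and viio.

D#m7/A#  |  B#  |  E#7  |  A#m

D#m7/A#: minor seventh chord on D# = scale degree 4 → iv43.
B# is the secondary dominant of V (major triad on B#): V/V.
E#7: root E# is the dominant; dominant seventh chord there is V7.
A#m: minor triad on A# = scale degree 1 → i.

iv43 - V/V - V7 - i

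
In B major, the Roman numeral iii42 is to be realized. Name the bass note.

C#

iii in B major has root D#; the chord is D#-F#-A#-C#.
The figure 42 means third inversion — the seventh is in the bass.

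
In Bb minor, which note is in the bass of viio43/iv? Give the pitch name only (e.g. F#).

The applied chord viio43/iv is rooted on D: D-F-Ab-Cb.
The figure 43 means second inversion — the fifth is in the bass.

Ab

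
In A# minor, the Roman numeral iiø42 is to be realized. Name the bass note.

iiø in A# minor has root B#; the chord is B#-D#-F#-A#.
The figure 42 means third inversion — the seventh is in the bass.

A#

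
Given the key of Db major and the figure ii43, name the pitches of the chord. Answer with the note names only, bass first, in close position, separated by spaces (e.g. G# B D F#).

Bb Db Eb Gb

In Db major, the second degree is Eb, and the diatonic chord built there is a minor seventh chord.
That chord is spelled Eb-Gb-Bb-Db.
With the 43 figure the chord is in second inversion; from the bass Bb upward in close position it reads Bb-Db-Eb-Gb.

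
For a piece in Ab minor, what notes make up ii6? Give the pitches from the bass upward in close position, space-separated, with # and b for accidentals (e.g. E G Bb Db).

ii6 is the minor supertonic, borrowed from the parallel major (the Dorian ii). In Ab minor that root is Bb.
So the chord is Bb-Db-F.
The figured bass 6 indicates first inversion, placing the third (Db) in the bass: Db-F-Bb.

Db F Bb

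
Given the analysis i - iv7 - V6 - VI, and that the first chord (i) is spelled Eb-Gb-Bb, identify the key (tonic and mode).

Eb minor

i is given as Eb-Gb-Bb — a minor triad with root Eb.
If Eb is scale degree 1 and the mode makes that degree carry a minor triad, the tonic is Eb and the mode is minor.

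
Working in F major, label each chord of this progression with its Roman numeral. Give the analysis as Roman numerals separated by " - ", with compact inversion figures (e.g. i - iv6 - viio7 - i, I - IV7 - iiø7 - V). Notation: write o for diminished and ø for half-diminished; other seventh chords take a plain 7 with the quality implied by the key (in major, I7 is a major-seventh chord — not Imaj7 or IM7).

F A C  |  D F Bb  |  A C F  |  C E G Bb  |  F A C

I - IV6 - I6 - V7 - I

F-A-C has root F, degree 1 in F major, so I.
D-F-Bb: root Bb is the subdominant; major triad there is IV6.
A-C-F: major triad on F = scale degree 1 → I6.
C-E-G-Bb has root C, degree 5 in F major, so V7.
F-A-C has root F, degree 1 in F major, so I.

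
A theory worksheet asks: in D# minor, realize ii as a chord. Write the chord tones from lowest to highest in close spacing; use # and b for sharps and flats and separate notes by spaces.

E# G# B#

ii is the minor supertonic, borrowed from the parallel major (the Dorian ii). In D# minor that root is E#.
So the chord is E#-G#-B#, a minor triad.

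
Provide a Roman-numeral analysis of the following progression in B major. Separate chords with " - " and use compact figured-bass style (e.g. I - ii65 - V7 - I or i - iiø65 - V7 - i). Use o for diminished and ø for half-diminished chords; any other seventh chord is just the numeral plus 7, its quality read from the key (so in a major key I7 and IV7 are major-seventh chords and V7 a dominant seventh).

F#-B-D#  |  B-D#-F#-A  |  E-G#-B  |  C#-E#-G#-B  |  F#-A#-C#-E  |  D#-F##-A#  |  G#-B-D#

I64 - V7/IV - IV - V7/V - V7 - V/vi - vi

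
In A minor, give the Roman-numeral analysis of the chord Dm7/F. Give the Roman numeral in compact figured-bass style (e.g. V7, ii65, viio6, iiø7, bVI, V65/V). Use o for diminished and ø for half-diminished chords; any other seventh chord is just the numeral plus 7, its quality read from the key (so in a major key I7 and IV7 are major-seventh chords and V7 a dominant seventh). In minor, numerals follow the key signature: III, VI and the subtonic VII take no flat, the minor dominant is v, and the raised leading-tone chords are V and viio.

iv65

The pitches D-F-A-C form a minor seventh chord rooted on D.
In A minor, D is the subdominant; the diatonic minor seventh chord there is iv7.
With F in the bass the chord is in first inversion, so the figured bass is 65.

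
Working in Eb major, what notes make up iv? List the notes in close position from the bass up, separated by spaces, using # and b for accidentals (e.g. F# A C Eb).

iv is the minor subdominant, borrowed from the parallel minor. In Eb major that root is Ab.
So the chord is Ab-Cb-Eb.

Ab Cb Eb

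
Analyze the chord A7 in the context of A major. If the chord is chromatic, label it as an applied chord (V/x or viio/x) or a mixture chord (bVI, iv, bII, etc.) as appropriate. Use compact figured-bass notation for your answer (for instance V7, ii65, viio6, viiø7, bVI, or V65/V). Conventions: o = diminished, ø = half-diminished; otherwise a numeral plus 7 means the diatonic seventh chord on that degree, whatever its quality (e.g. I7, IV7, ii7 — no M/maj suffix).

Stacked in thirds the chord is A-C#-E-G: a dominant seventh chord on A.
A is not a diatonic chord root with this quality in A major, but it lies a perfect fifth above D (IV), so the chord functions as an applied dominant of IV.

V7/IV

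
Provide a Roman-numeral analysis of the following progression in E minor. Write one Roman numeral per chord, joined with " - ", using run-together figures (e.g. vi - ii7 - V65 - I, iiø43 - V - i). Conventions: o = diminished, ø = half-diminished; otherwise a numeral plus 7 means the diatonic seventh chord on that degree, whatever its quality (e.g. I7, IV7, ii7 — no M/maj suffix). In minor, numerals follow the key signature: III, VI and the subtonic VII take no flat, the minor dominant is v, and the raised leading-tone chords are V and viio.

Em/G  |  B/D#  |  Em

Em/G has root E, degree 1 in E minor, so i6.
B/D# has root B, degree 5 in E minor, so V6.
Em has root E, degree 1 in E minor, so i.

i6 - V6 - i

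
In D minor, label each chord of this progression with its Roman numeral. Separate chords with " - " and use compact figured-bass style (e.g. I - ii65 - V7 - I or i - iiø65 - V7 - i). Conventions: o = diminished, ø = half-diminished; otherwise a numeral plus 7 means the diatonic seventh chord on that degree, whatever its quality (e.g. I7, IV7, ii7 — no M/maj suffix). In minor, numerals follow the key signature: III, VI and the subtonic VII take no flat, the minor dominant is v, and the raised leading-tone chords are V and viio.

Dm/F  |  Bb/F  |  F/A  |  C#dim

i6 - VI64 - III6 - viio

Dm/F: minor triad on D = scale degree 1 → i6.
Bb/F has root Bb, degree 6 in D minor, so VI64.
F/A: major triad on F = scale degree 3 → III6.
C#dim: root C# is the leading tone; diminished triad there is viio.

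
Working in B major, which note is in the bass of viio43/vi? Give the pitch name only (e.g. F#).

C#

The applied chord viio43/vi is rooted on F##: F##-A#-C#-E.
The figure 43 means second inversion — the fifth is in the bass.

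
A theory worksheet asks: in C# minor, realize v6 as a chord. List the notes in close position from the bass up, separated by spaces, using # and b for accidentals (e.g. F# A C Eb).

In C# minor, the fifth degree is G#, and the diatonic chord built there is a minor triad.
Stacking thirds from G# gives G#-B-D#.
With the 6 figure the chord is in first inversion; from the bass B upward in close position it reads B-D#-G#.

B D# G#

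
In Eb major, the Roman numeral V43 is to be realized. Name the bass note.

V in Eb major has root Bb; the chord is Bb-D-F-Ab.
The figure 43 means second inversion — the fifth is in the bass.

F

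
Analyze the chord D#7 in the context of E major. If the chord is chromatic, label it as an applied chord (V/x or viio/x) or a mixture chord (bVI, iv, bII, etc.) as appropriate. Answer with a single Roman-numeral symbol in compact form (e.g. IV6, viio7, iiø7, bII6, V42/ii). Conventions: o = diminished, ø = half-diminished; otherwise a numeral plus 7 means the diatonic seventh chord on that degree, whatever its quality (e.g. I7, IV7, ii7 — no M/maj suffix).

The pitches D#-F##-A#-C# form a dominant seventh chord rooted on D#.
D# is not a diatonic chord root with this quality in E major, but it lies a perfect fifth above G# (iii), so the chord functions as an applied dominant of iii.

V7/iii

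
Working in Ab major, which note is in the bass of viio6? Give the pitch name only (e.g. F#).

Bb

viio in Ab major has root G; the chord is G-Bb-Db.
The figure 6 means first inversion — the third is in the bass.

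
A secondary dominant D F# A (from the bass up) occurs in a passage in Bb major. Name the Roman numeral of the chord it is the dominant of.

The chord is a major triad on D.
A dominant resolves down a perfect fifth: D → G. In Bb major, G is scale degree 6, i.e. vi.

vi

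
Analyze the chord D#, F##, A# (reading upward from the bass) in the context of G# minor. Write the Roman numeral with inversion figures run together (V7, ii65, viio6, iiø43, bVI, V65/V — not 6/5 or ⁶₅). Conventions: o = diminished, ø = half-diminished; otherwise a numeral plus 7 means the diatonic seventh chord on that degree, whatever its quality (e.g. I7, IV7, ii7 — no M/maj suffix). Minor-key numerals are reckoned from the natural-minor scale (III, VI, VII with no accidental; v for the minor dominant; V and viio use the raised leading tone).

V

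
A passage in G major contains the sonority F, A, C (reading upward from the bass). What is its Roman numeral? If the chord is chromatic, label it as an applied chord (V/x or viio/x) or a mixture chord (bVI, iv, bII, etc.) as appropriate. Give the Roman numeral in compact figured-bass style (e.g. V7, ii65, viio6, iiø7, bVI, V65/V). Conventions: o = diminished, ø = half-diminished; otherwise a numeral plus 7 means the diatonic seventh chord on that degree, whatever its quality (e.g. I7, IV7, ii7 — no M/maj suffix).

The pitches F-A-C form a major triad rooted on F.
F is the lowered seventh degree of G major (diatonic 7 would be F#). This is a major triad on the lowered seventh degree (the subtonic), borrowed from the parallel minor.

bVII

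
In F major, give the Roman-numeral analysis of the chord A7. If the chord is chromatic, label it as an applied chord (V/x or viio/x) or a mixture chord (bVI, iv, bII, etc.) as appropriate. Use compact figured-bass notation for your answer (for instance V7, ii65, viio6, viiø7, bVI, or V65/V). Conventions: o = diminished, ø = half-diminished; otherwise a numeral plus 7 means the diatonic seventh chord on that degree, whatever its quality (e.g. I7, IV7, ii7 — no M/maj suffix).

V7/vi

The pitches A-C#-E-G form a dominant seventh chord rooted on A.
A is not a diatonic chord root with this quality in F major, but it lies a perfect fifth above D (vi), so the chord functions as an applied dominant of vi.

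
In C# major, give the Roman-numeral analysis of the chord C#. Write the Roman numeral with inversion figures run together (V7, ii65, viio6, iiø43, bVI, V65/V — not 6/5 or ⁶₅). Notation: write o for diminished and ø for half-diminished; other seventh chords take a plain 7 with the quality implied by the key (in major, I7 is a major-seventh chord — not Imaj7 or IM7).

Stacked in thirds the chord is C#-E#-G#: a major triad on C#.
C# is scale degree 1 in C# major, and a major triad on that degree is written I.

I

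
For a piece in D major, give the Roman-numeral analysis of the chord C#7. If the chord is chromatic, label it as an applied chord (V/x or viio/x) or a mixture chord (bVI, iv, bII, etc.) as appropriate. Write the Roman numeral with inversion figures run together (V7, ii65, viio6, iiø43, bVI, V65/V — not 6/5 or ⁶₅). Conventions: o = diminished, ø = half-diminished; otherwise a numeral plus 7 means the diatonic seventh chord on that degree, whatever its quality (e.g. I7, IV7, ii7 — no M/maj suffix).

V7/iii

Stacked in thirds the chord is C#-E#-G#-B: a dominant seventh chord on C#.
C# is not a diatonic chord root with this quality in D major, but it lies a perfect fifth above F# (iii), so the chord functions as an applied dominant of iii.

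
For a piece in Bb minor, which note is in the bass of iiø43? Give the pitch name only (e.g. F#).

Gb

iiø in Bb minor has root C; the chord is C-Eb-Gb-Bb.
The figure 43 means second inversion — the fifth is in the bass.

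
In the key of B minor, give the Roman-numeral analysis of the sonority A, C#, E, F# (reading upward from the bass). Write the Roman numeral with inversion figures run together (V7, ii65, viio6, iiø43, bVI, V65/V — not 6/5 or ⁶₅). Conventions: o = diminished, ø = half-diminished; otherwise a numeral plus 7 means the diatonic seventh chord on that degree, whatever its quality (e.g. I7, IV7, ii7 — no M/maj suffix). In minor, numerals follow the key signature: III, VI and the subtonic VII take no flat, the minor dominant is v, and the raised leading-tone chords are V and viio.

v65

The pitches F#-A-C#-E form a minor seventh chord rooted on F#.
In B minor, F# is the dominant; the diatonic minor seventh chord there is v7.
With A in the bass the chord is in first inversion, so the figured bass is 65.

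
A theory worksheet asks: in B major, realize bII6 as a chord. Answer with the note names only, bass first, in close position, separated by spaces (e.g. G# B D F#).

bII6 is the Neapolitan sixth — a major triad on the lowered second degree, here in its customary first inversion. In B major that root is C.
So the chord is C-E-G.
With the 6 figure the chord is in first inversion; from the bass E upward in close position it reads E-G-C.

E G C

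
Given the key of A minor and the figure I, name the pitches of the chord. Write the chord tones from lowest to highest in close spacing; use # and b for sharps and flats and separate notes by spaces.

I is the major tonic (Picardy third), borrowed from the parallel major. In A minor that root is A.
So the chord is A-C#-E.

A C# E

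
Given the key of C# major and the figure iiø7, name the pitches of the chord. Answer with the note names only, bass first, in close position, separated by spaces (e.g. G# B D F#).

D# F# A C#

Scale degree 2 in C# major is D#; here the chord built on it is altered to a half-diminished seventh chord. iiø7 is the half-diminished supertonic seventh, borrowed from the parallel minor.
So the chord is D#-F#-A-C#.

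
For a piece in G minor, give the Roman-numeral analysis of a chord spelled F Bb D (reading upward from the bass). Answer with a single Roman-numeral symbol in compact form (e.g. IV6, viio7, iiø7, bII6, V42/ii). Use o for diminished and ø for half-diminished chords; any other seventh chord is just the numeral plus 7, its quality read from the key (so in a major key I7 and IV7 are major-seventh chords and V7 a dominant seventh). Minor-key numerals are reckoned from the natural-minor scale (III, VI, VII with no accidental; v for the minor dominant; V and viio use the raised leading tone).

The pitches Bb-D-F form a major triad rooted on Bb.
In G minor, Bb is the mediant; the diatonic major triad there is III.
With F in the bass the chord is in second inversion, so the figured bass is 64.

III64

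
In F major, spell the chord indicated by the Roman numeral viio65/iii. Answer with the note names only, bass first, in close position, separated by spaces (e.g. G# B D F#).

The slash marks an applied leading-tone chord: viio of iii. In F major, iii is A, so the leading tone to it is G#, a half step below.
Building a fully diminished seventh chord on G# gives G#-B-D-F.
The figured bass 65 indicates first inversion, placing the third (B) in the bass: B-D-F-G#.

B D F G#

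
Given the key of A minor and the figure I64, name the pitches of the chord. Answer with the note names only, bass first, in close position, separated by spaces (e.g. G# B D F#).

E A C#

Scale degree 1 in A minor is A; here the chord built on it is altered to a major triad. I64 is the major tonic (Picardy third), borrowed from the parallel major.
So the chord is A-C#-E, a major triad.
With the 64 figure the chord is in second inversion; from the bass E upward in close position it reads E-A-C#.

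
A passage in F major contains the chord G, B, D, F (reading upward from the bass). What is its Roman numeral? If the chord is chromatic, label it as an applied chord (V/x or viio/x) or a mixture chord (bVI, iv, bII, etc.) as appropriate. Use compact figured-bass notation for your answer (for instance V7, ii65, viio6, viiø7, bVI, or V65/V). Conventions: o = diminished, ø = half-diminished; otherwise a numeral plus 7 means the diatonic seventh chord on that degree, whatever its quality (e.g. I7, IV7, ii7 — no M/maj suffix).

V7/V

Stacked in thirds the chord is G-B-D-F: a dominant seventh chord on G.
G is not a diatonic chord root with this quality in F major, but it lies a perfect fifth above C (V), so the chord functions as an applied dominant of V.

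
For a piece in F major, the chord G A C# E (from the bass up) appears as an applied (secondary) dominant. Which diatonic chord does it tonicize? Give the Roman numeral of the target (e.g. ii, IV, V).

vi

The chord is a dominant seventh chord on A.
A dominant resolves down a perfect fifth: A → D. In F major, D is scale degree 6, i.e. vi.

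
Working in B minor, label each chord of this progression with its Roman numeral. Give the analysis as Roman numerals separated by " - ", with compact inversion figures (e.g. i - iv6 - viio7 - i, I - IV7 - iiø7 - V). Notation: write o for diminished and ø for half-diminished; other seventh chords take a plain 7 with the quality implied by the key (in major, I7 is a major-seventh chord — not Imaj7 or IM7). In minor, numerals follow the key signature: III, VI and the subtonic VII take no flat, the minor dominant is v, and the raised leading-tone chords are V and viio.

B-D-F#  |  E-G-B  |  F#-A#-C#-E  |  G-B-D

B-D-F# has root B, degree 1 in B minor, so i.
E-G-B has root E, degree 4 in B minor, so iv.
F#-A#-C#-E has root F#, degree 5 in B minor, so V7.
G-B-D: root G is the submediant; major triad there is VI.

i - iv - V7 - VI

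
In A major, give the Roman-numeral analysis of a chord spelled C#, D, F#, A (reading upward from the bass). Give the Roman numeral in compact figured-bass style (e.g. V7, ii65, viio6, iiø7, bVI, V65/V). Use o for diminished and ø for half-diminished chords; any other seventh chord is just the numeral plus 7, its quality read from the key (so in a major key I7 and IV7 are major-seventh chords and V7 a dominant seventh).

Stacked in thirds the chord is D-F#-A-C#: a major seventh chord on D.
D is scale degree 4 in A major, and a major seventh chord on that degree is written IV7.
With C# in the bass the chord is in third inversion, so the figured bass is 42.

IV42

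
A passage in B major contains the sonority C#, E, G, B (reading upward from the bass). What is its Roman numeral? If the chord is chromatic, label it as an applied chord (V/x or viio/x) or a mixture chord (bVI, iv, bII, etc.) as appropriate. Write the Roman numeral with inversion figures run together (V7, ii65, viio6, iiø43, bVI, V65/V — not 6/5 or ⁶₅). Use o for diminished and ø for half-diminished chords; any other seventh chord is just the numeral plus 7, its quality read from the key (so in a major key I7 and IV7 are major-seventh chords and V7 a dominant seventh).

iiø7

The pitches C#-E-G-B form a half-diminished seventh chord rooted on C#.
C# is the second degree of B major. This is the half-diminished supertonic seventh, borrowed from the parallel minor.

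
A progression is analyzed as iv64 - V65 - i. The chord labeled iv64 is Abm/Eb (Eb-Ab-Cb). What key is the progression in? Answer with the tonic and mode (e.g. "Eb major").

Eb minor

iv64 is given as Eb-Ab-Cb — a minor triad with root Ab.
Counting down 3 scale steps from Ab places the tonic on Eb; a minor triad on degree 4 is diatonic only in minor.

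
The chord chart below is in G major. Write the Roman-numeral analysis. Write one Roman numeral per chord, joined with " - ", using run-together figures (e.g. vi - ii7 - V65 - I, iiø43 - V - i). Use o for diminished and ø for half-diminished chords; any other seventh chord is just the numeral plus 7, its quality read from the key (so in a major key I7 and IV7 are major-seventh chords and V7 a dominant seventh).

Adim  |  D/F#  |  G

iio - V6 - I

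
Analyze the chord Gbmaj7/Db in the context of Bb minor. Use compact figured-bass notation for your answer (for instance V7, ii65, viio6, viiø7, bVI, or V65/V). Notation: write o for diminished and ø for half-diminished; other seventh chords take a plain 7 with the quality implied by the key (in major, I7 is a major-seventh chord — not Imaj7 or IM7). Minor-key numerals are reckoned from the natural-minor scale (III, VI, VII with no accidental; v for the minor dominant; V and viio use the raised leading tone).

Stacked in thirds the chord is Gb-Bb-Db-F: a major seventh chord on Gb.
In Bb minor, Gb is the submediant; the diatonic major seventh chord there is VI7.
With Db in the bass the chord is in second inversion, so the figured bass is 43.

VI43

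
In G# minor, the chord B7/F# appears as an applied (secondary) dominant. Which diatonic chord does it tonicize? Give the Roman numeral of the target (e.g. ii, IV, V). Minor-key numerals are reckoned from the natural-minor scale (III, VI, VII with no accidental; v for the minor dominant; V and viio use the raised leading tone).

The chord is a dominant seventh chord on B.
A dominant resolves down a perfect fifth: B → E. In G# minor, E is scale degree 6, i.e. VI.

VI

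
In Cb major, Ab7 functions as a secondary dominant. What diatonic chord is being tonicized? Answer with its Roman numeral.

The chord is a dominant seventh chord on Ab.
A dominant resolves down a perfect fifth: Ab → Db. In Cb major, Db is scale degree 2, i.e. ii.

ii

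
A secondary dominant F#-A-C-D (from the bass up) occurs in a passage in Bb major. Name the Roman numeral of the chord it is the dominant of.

vi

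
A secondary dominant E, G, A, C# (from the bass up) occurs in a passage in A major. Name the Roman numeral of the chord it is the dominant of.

IV

The chord is a dominant seventh chord on A.
A dominant resolves down a perfect fifth: A → D. In A major, D is scale degree 4, i.e. IV.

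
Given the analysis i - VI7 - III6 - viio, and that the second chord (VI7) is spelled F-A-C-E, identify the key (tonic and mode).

A minor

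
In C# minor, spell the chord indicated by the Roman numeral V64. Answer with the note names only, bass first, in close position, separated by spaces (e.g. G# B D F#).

In C# minor, the dominant is G#. The dominant is major (leading tone raised), so V is a major triad.
Stacking thirds from G# gives G#-B#-D#.
With the 64 figure the chord is in second inversion; from the bass D# upward in close position it reads D#-G#-B#.

D# G# B#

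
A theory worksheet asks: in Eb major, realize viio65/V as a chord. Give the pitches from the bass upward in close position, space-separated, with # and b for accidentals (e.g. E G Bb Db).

C Eb Gb A

The slash marks an applied leading-tone chord: viio of V. In Eb major, V is Bb, so the leading tone to it is A, a half step below.
Building a fully diminished seventh chord on A gives A-C-Eb-Gb.
With the 65 figure the chord is in first inversion; from the bass C upward in close position it reads C-Eb-Gb-A.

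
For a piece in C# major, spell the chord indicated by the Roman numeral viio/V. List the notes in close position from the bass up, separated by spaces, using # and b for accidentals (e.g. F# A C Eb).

viio/V is a secondary leading-tone chord. The target V is G# in C# major; the applied chord is rooted a semitone below, on F##.
Building a diminished triad on F## gives F##-A#-C#.

F## A# C#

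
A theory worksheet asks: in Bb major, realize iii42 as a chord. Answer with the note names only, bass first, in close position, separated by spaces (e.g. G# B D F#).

C D F A

The numeral's case and figure indicate a minor seventh chord. In Bb major its root, the third degree, is D.
Stacking thirds from D gives D-F-A-C.
With the 42 figure the chord is in third inversion; from the bass C upward in close position it reads C-D-F-A.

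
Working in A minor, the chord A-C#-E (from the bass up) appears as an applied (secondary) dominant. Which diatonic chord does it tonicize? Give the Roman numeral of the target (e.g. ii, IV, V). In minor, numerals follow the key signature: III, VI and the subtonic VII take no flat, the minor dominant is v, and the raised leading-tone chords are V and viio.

iv

The chord is a major triad on A.
A dominant resolves down a perfect fifth: A → D. In A minor, D is scale degree 4, i.e. iv.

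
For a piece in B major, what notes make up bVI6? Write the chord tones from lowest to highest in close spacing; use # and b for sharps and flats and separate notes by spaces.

Scale degree 6 in B major is G#; lowering it a half step gives G. bVI6 is a major triad on the lowered sixth degree, borrowed from the parallel minor.
So the chord is G-B-D, a major triad.
The figured bass 6 indicates first inversion, placing the third (B) in the bass: B-D-G.

B D G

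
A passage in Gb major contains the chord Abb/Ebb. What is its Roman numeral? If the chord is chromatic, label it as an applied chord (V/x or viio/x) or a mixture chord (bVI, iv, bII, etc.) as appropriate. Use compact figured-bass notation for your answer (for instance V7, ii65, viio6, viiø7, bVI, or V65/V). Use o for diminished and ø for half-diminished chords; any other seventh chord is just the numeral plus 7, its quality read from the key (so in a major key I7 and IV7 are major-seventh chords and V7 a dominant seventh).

Stacked in thirds the chord is Abb-Cb-Ebb: a major triad on Abb.
Abb is the lowered second degree of Gb major (diatonic 2 would be Ab). This is the Neapolitan chord — a major triad on the lowered second degree.
With Ebb in the bass the chord is in second inversion, so the figured bass is 64.

bII64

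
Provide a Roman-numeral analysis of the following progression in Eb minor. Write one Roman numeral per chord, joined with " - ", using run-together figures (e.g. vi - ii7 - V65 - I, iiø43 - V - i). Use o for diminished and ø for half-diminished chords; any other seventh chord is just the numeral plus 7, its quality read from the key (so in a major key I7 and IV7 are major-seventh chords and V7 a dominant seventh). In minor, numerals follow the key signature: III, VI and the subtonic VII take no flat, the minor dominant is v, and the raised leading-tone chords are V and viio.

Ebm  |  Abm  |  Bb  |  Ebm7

i - iv - V - i7

Ebm: root Eb is the tonic; minor triad there is i.
Abm: root Ab is the subdominant; minor triad there is iv.
Bb: major triad on Bb = scale degree 5 → V.
Ebm7: root Eb is the tonic; minor seventh chord there is i7.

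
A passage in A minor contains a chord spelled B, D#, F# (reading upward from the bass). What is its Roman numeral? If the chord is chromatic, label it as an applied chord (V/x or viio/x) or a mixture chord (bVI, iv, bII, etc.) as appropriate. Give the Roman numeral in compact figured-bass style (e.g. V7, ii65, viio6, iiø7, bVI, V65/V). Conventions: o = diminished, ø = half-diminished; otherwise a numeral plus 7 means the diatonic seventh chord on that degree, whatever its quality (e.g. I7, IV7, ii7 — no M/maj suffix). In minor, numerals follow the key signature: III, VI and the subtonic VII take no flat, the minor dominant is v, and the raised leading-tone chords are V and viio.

The pitches B-D#-F# form a major triad rooted on B.
B is not a diatonic chord root with this quality in A minor, but it lies a perfect fifth above E (V), so the chord functions as an applied dominant of V.

V/V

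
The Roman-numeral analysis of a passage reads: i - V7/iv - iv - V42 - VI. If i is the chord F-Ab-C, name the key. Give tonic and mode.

i is given as F-Ab-C — a minor triad with root F.
If F is scale degree 1 and the mode makes that degree carry a minor triad, the tonic is F and the mode is minor.

F minor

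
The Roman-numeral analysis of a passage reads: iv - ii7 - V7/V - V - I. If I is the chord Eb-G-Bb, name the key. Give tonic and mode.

I is given as Eb-G-Bb — a major triad with root Eb.
If Eb is scale degree 1 and the mode makes that degree carry a major triad, the tonic is Eb and the mode is major.

Eb major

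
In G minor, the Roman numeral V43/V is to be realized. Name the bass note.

The applied chord V43/V is rooted on A: A-C#-E-G.
The figure 43 means second inversion — the fifth is in the bass.

E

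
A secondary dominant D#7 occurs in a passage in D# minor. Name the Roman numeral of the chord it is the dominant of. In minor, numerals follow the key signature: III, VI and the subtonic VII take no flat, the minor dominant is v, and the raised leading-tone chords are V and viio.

The chord is a dominant seventh chord on D#.
A dominant resolves down a perfect fifth: D# → G#. In D# minor, G# is scale degree 4, i.e. iv.

iv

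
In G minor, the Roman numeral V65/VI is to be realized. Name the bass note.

D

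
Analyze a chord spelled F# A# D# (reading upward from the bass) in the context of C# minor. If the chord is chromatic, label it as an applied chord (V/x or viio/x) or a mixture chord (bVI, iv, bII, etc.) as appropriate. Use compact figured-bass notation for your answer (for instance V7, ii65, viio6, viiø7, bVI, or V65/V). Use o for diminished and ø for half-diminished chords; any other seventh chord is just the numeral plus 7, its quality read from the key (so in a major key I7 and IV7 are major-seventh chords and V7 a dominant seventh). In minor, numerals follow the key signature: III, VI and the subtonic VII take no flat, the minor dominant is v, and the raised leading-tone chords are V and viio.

ii6

Stacked in thirds the chord is D#-F#-A#: a minor triad on D#.
D# is the second degree of C# minor. This is the minor supertonic, borrowed from the parallel major (the Dorian ii).
With F# in the bass the chord is in first inversion, so the figured bass is 6.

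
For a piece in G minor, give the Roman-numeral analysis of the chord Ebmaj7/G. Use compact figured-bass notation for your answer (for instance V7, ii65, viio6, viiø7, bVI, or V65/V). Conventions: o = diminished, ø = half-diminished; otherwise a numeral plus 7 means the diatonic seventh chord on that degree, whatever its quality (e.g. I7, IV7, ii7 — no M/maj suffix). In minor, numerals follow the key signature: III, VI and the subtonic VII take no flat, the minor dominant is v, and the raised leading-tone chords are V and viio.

The pitches Eb-G-Bb-D form a major seventh chord rooted on Eb.
In G minor, Eb is the submediant; the diatonic major seventh chord there is VI7.
With G in the bass the chord is in first inversion, so the figured bass is 65.

VI65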